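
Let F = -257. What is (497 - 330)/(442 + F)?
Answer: 167/185 ≈ 0.90270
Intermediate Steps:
(497 - 330)/(442 + F) = (497 - 330)/(442 - 257) = 167/185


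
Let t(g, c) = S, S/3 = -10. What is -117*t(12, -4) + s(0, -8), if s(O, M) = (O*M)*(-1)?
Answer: 3510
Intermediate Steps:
S = -30 (S = 3*(-10) = -30)
t(g, c) = -30
s(O, M) = -M*O (s(O, M) = (M*O)*(-1) = -M*O)
-117*t(12, -4) + s(0, -8) = -117*(-30) - 1*(-8)*0 = 3510 + 0 = 3510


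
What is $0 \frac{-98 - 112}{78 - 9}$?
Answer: $0$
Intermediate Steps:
$0 \frac{-98 - 112}{78 - 9} = 0 \left(- \frac{210}{69}\right) = 0 \left(\left(-210\right) \frac{1}{69}\right) = 0 \left(- \frac{70}{23}\right) = 0$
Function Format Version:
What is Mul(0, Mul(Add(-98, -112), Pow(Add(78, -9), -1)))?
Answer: 0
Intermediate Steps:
Mul(0, Mul(Add(-98, -112), Pow(Add(78, -9), -1))) = Mul(0, Mul(-210, Pow(69, -1))) = Mul(0, Mul(-210, Rational(1, 69))) = Mul(0, Rational(-70, 23)) = 0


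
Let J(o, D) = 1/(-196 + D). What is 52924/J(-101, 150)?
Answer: -2434504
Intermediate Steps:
52924/J(-101, 150) = 52924/(1/(-196 + 150)) = 52924/(1/(-46)) = 52924/(-1/46) = 52924*(-46) = -2434504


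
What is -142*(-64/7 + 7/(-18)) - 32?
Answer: 83255/63 ≈ 1321.5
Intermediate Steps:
-142*(-64/7 + 7/(-18)) - 32 = -142*(-64*⅐ + 7*(-1/18)) - 32 = -142*(-64/7 - 7/18) - 32 = -142*(-1201/126) - 32 = 85271/63 - 32 = 83255/63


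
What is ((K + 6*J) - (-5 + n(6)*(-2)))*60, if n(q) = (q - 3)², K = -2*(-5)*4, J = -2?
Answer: 3060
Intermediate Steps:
K = 40 (K = 10*4 = 40)
n(q) = (-3 + q)²
((K + 6*J) - (-5 + n(6)*(-2)))*60 = ((40 + 6*(-2)) - (-5 + (-3 + 6)²*(-2)))*60 = ((40 - 12) - (-5 + 3²*(-2)))*60 = (28 - (-5 + 9*(-2)))*60 = (28 - (-5 - 18))*60 = (28 - 1*(-23))*60 = (28 + 23)*60 = 51*60 = 3060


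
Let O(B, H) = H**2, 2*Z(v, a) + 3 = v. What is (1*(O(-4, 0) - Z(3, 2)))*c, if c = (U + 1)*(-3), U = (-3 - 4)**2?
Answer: 0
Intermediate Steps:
U = 49 (U = (-7)**2 = 49)
Z(v, a) = -3/2 + v/2
c = -150 (c = (49 + 1)*(-3) = 50*(-3) = -150)
(1*(O(-4, 0) - Z(3, 2)))*c = (1*(0**2 - (-3/2 + (1/2)*3)))*(-150) = (1*(0 - (-3/2 + 3/2)))*(-150) = (1*(0 - 1*0))*(-150) = (1*(0 + 0))*(-150) = (1*0)*(-150) = 0*(-150) = 0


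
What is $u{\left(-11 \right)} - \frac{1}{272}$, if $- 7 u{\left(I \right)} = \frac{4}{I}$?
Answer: $\frac{1011}{20944} \approx 0.048272$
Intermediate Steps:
$u{\left(I \right)} = - \frac{4}{7 I}$ ($u{\left(I \right)} = - \frac{4 \frac{1}{I}}{7} = - \frac{4}{7 I}$)
$u{\left(-11 \right)} - \frac{1}{272} = - \frac{4}{7 \left(-11\right)} - \frac{1}{272} = \left(- \frac{4}{7}\right) \left(- \frac{1}{11}\right) - \frac{1}{272} = \frac{4}{77} - \frac{1}{272} = \frac{1011}{20944}$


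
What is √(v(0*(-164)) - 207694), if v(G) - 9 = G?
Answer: I*√207685 ≈ 455.72*I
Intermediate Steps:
v(G) = 9 + G
√(v(0*(-164)) - 207694) = √((9 + 0*(-164)) - 207694) = √((9 + 0) - 207694) = √(9 - 207694) = √(-207685) = I*√207685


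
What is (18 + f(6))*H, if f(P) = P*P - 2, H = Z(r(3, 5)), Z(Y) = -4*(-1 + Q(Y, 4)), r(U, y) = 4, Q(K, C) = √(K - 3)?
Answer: 0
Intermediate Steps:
Q(K, C) = √(-3 + K)
Z(Y) = 4 - 4*√(-3 + Y) (Z(Y) = -4*(-1 + √(-3 + Y)) = 4 - 4*√(-3 + Y))
H = 0 (H = 4 - 4*√(-3 + 4) = 4 - 4*√1 = 4 - 4*1 = 4 - 4 = 0)
f(P) = -2 + P² (f(P) = P² - 2 = -2 + P²)
(18 + f(6))*H = (18 + (-2 + 6²))*0 = (18 + (-2 + 36))*0 = (18 + 34)*0 = 52*0 = 0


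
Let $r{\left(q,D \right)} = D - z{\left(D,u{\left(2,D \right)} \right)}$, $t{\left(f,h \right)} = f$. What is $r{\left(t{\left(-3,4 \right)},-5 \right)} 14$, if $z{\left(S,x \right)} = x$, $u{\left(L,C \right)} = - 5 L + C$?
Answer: $140$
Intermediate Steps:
$u{\left(L,C \right)} = C - 5 L$
$r{\left(q,D \right)} = 10$ ($r{\left(q,D \right)} = D - \left(D - 10\right) = D - \left(-10 + D\right) = 10$)
$r{\left(t{\left(-3,4 \right)},-5 \right)} 14 = 10 \cdot 14 = 140$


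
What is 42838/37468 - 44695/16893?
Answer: -475484963/316473462 ≈ -1.5024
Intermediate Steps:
42838/37468 - 44695/16893 = 42838*(1/37468) - 44695*1/16893 = 21419/18734 - 44695/16893 = -475484963/316473462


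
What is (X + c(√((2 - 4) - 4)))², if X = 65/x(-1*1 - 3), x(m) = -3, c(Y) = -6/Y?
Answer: 4171/9 - 130*I*√6/3 ≈ 463.44 - 106.14*I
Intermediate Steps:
X = -65/3 (X = 65/(-3) = 65*(-⅓) = -65/3 ≈ -21.667)
(X + c(√((2 - 4) - 4)))² = (-65/3 - 6/√((2 - 4) - 4))² = (-65/3 - 6/√(-2 - 4))² = (-65/3 - 6*(-I*√6/6))² = (-65/3 - (-1)*I*√6)² = (-65/3 + I*√6)²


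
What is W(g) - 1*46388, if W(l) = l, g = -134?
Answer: -46522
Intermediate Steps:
W(g) - 1*46388 = -134 - 1*46388 = -134 - 46388 = -46522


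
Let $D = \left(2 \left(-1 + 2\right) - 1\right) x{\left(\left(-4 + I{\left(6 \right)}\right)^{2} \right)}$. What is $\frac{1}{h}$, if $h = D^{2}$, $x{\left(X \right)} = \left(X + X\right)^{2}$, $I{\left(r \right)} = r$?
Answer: $\frac{1}{4096} \approx 0.00024414$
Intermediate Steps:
$x{\left(X \right)} = 4 X^{2}$ ($x{\left(X \right)} = \left(2 X\right)^{2} = 4 X^{2}$)
$D = 64$ ($D = \left(2 \left(-1 + 2\right) - 1\right) 4 \left(\left(-4 + 6\right)^{2}\right)^{2} = \left(2 \cdot 1 - 1\right) 4 \left(2^{2}\right)^{2} = \left(2 - 1\right) 4 \cdot 4^{2} = 1 \cdot 4 \cdot 16 = 1 \cdot 64 = 64$)
$h = 4096$ ($h = 64^{2} = 4096$)
$\frac{1}{h} = \frac{1}{4096}$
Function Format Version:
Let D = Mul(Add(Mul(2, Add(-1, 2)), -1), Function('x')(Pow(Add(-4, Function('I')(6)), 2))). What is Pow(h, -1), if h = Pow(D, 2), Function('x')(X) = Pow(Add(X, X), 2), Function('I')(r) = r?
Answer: Rational(1, 4096) ≈ 0.00024414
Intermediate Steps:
Function('x')(X) = Mul(4, Pow(X, 2)) (Function('x')(X) = Pow(Mul(2, X), 2) = Mul(4, Pow(X, 2)))
D = 64 (D = Mul(Add(Mul(2, Add(-1, 2)), -1), Mul(4, Pow(Pow(Add(-4, 6), 2), 2))) = Mul(Add(Mul(2, 1), -1), Mul(4, Pow(Pow(2, 2), 2))) = Mul(Add(2, -1), Mul(4, Pow(4, 2))) = Mul(1, Mul(4, 16)) = Mul(1, 64) = 64)
h = 4096 (h = Pow(64, 2) = 4096)
Pow(h, -1) = Pow(4096, -1) = Rational(1, 4096)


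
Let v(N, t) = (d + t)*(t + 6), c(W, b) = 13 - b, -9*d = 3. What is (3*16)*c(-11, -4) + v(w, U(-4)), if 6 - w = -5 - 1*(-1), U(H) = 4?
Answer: 2558/3 ≈ 852.67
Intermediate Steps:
d = -⅓ (d = -⅑*3 = -⅓ ≈ -0.33333)
w = 10 (w = 6 - (-5 - 1*(-1)) = 6 - (-5 + 1) = 6 - 1*(-4) = 6 + 4 = 10)
v(N, t) = (6 + t)*(-⅓ + t) (v(N, t) = (-⅓ + t)*(t + 6) = (-⅓ + t)*(6 + t) = (6 + t)*(-⅓ + t))
(3*16)*c(-11, -4) + v(w, U(-4)) = (3*16)*(13 - 1*(-4)) + (-2 + 4² + (17/3)*4) = 48*(13 + 4) + (-2 + 16 + 68/3) = 48*17 + 110/3 = 816 + 110/3 = 2558/3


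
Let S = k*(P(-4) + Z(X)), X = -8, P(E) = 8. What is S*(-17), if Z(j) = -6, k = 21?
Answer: -714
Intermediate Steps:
S = 42 (S = 21*(8 - 6) = 21*2 = 42)
S*(-17) = 42*(-17) = -714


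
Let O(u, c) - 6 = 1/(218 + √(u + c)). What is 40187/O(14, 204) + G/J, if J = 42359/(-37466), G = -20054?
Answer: 1765055459795994/72248908247 + 40187*√218/1705633 ≈ 24431.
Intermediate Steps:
O(u, c) = 6 + 1/(218 + √(c + u)) (O(u, c) = 6 + 1/(218 + √(u + c)) = 6 + 1/(218 + √(c + u)))
J = -42359/37466 (J = 42359*(-1/37466) = -42359/37466 ≈ -1.1306)
40187/O(14, 204) + G/J = 40187/(((1309 + 6*√(204 + 14))/(218 + √(204 + 14)))) - 20054/(-42359/37466) = 40187/(((1309 + 6*√218)/(218 + √218))) - 20054*(-37466/42359) = 40187*((218 + √218)/(1309 + 6*√218)) + 751343164/42359 = 40187*(218 + √218)/(1309 + 6*√218) + 751343164/42359 = 751343164/42359 + 40187*(218 + √218)/(1309 + 6*√218)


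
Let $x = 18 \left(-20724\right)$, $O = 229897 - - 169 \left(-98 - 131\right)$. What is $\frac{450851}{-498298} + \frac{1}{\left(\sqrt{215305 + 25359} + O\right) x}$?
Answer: $- \frac{85388891325785960651}{94375112330231339376} + \frac{\sqrt{60166}}{6818217299464032} \approx -0.90478$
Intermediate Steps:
$O = 191196$ ($O = 229897 - - 169 \left(-98 - 131\right) = 229897 - \left(-169\right) \left(-229\right) = 229897 - 38701 = 191196$)
$x = -373032$
$\frac{450851}{-498298} + \frac{1}{\left(\sqrt{215305 + 25359} + O\right) x} = \frac{450851}{-498298} + \frac{1}{\left(\sqrt{215305 + 25359} + 191196\right) \left(-373032\right)} = 450851 \left(- \frac{1}{498298}\right) + \frac{1}{\sqrt{240664} + 191196} \left(- \frac{1}{373032}\right) = - \frac{450851}{498298} + \frac{1}{2 \sqrt{60166} + 191196} \left(- \frac{1}{373032}\right) = - \frac{450851}{498298} + \frac{1}{191196 + 2 \sqrt{60166}} \left(- \frac{1}{373032}\right) = - \frac{450851}{498298} - \frac{1}{373032 \left(191196 + 2 \sqrt{60166}\right)}$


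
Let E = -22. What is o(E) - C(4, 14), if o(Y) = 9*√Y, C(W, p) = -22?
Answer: 22 + 9*I*√22 ≈ 22.0 + 42.214*I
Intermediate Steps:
o(E) - C(4, 14) = 9*√(-22) - 1*(-22) = 9*(I*√22) + 22 = 9*I*√22 + 22 = 22 + 9*I*√22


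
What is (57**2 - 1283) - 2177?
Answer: -211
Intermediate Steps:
(57**2 - 1283) - 2177 = (3249 - 1283) - 2177 = 1966 - 2177 = -211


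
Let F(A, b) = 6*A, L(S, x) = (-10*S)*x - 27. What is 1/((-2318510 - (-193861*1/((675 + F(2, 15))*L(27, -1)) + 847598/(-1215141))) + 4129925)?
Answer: 67618951227/122486108225958578 ≈ 5.5205e-7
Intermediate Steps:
L(S, x) = -27 - 10*S*x (L(S, x) = -10*S*x - 27 = -27 - 10*S*x)
1/((-2318510 - (-193861*1/((675 + F(2, 15))*L(27, -1)) + 847598/(-1215141))) + 4129925) = 1/((-2318510 - (-193861*1/((-27 - 10*27*(-1))*(675 + 6*2)) + 847598/(-1215141))) + 4129925) = 1/((-2318510 - (-193861*1/((-27 + 270)*(675 + 12)) + 847598*(-1/1215141))) + 4129925) = 1/((-2318510 - (-193861/(243*687) - 847598/1215141)) + 4129925) = 1/((-2318510 - (-193861/166941 - 847598/1215141)) + 4129925) = 1/((-2318510 - 1*(-125689102373/67618951227)) + 4129925) = 1/((-2318510 + 125689102373/67618951227) + 4129925) = 1/(-156775088920209397/67618951227 + 4129925) = 1/(122486108225958578/67618951227) = 67618951227/122486108225958578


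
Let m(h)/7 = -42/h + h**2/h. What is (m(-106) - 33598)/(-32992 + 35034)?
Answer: -1819873/108226 ≈ -16.815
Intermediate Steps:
m(h) = -294/h + 7*h (m(h) = 7*(-42/h + h**2/h) = 7*(-42/h + h) = 7*(h - 42/h) = -294/h + 7*h)
(m(-106) - 33598)/(-32992 + 35034) = ((-294/(-106) + 7*(-106)) - 33598)/(-32992 + 35034) = ((-294*(-1/106) - 742) - 33598)/2042 = ((147/53 - 742) - 33598)*(1/2042) = (-39179/53 - 33598)*(1/2042) = -1819873/53*1/2042 = -1819873/108226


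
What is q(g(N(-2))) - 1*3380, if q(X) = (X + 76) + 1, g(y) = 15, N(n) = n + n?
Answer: -3288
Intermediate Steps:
N(n) = 2*n
q(X) = 77 + X (q(X) = (76 + X) + 1 = 77 + X)
q(g(N(-2))) - 1*3380 = (77 + 15) - 1*3380 = 92 - 3380 = -3288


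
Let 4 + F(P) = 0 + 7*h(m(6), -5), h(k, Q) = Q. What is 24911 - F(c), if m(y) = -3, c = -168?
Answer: 24950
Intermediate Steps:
F(P) = -39 (F(P) = -4 + (0 + 7*(-5)) = -4 + (0 - 35) = -4 - 35 = -39)
24911 - F(c) = 24911 - 1*(-39) = 24911 + 39 = 24950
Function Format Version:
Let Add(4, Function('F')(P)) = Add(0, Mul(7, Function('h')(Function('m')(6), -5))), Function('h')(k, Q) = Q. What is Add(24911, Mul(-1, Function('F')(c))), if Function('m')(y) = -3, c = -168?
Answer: 24950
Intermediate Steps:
Function('F')(P) = -39 (Function('F')(P) = Add(-4, Add(0, Mul(7, -5))) = Add(-4, Add(0, -35)) = Add(-4, -35) = -39)
Add(24911, Mul(-1, Function('F')(c))) = Add(24911, Mul(-1, -39)) = Add(24911, 39) = 24950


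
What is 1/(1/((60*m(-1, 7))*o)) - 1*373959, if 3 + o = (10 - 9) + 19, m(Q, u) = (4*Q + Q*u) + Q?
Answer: -386199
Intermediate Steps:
m(Q, u) = 5*Q + Q*u
o = 17 (o = -3 + ((10 - 9) + 19) = -3 + (1 + 19) = -3 + 20 = 17)
1/(1/((60*m(-1, 7))*o)) - 1*373959 = 1/(1/((60*(-(5 + 7)))*17)) - 1*373959 = 1/(1/((60*(-1*12))*17)) - 373959 = 1/(1/((60*(-12))*17)) - 373959 = 1/(1/(-720*17)) - 373959 = 1/(1/(-12240)) - 373959 = 1/(-1/12240) - 373959 = -12240 - 373959 = -386199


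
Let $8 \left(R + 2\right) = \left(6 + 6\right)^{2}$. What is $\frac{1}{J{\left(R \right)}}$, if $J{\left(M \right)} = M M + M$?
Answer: $\frac{1}{272} \approx 0.0036765$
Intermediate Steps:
$R = 16$ ($R = -2 + \frac{\left(6 + 6\right)^{2}}{8} = -2 + \frac{12^{2}}{8} = -2 + \frac{1}{8} \cdot 144 = -2 + 18 = 16$)
$J{\left(M \right)} = M + M^{2}$ ($J{\left(M \right)} = M^{2} + M = M + M^{2}$)
$\frac{1}{J{\left(R \right)}} = \frac{1}{16 \left(1 + 16\right)} = \frac{1}{16 \cdot 17} = \frac{1}{272}$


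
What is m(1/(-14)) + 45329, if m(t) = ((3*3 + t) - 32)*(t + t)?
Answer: 4442565/98 ≈ 45332.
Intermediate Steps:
m(t) = 2*t*(-23 + t) (m(t) = ((9 + t) - 32)*(2*t) = (-23 + t)*(2*t) = 2*t*(-23 + t))
m(1/(-14)) + 45329 = 2*(-23 + 1/(-14))/(-14) + 45329 = 2*(-1/14)*(-23 - 1/14) + 45329 = 2*(-1/14)*(-323/14) + 45329 = 323/98 + 45329 = 4442565/98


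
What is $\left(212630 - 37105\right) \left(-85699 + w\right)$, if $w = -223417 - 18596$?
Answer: $-57521648800$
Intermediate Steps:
$w = -242013$ ($w = -223417 - 18596 = -242013$)
$\left(212630 - 37105\right) \left(-85699 + w\right) = \left(212630 - 37105\right) \left(-85699 - 242013\right) = 175525 \left(-327712\right) = -57521648800$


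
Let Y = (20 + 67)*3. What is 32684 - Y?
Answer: 32423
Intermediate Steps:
Y = 261 (Y = 87*3 = 261)
32684 - Y = 32684 - 1*261 = 32684 - 261 = 32423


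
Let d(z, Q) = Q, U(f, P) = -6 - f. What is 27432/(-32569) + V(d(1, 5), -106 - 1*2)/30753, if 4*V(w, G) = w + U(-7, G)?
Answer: -562378295/667729638 ≈ -0.84222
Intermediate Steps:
V(w, G) = ¼ + w/4 (V(w, G) = (w + (-6 - 1*(-7)))/4 = (w + (-6 + 7))/4 = (w + 1)/4 = (1 + w)/4 = ¼ + w/4)
27432/(-32569) + V(d(1, 5), -106 - 1*2)/30753 = 27432/(-32569) + (¼ + (¼)*5)/30753 = 27432*(-1/32569) + (¼ + 5/4)*(1/30753) = -27432/32569 + (3/2)*(1/30753) = -27432/32569 + 1/20502 = -562378295/667729638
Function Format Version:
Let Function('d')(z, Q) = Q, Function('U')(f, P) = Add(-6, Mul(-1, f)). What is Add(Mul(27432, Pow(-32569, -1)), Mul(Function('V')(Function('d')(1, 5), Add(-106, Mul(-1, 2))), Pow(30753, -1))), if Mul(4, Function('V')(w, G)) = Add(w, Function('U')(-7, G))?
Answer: Rational(-562378295, 667729638) ≈ -0.84222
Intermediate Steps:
Function('V')(w, G) = Add(Rational(1, 4), Mul(Rational(1, 4), w)) (Function('V')(w, G) = Mul(Rational(1, 4), Add(w, Add(-6, Mul(-1, -7)))) = Mul(Rational(1, 4), Add(w, Add(-6, 7))) = Mul(Rational(1, 4), Add(w, 1)) = Mul(Rational(1, 4), Add(1, w)) = Add(Rational(1, 4), Mul(Rational(1, 4), w)))
Add(Mul(27432, Pow(-32569, -1)), Mul(Function('V')(Function('d')(1, 5), Add(-106, Mul(-1, 2))), Pow(30753, -1))) = Add(Mul(27432, Pow(-32569, -1)), Mul(Add(Rational(1, 4), Mul(Rational(1, 4), 5)), Pow(30753, -1))) = Add(Mul(27432, Rational(-1, 32569)), Mul(Add(Rational(1, 4), Rational(5, 4)), Rational(1, 30753))) = Add(Rational(-27432, 32569), Mul(Rational(3, 2), Rational(1, 30753))) = Add(Rational(-27432, 32569), Rational(1, 20502)) = Rational(-562378295, 667729638)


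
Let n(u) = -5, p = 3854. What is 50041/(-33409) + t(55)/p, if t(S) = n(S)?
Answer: -193025059/128758286 ≈ -1.4991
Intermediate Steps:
t(S) = -5
50041/(-33409) + t(55)/p = 50041/(-33409) - 5/3854 = 50041*(-1/33409) - 5*1/3854 = -50041/33409 - 5/3854 = -193025059/128758286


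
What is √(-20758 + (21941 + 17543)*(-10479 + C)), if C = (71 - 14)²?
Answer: I*√285490078 ≈ 16896.0*I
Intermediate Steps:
C = 3249 (C = 57² = 3249)
√(-20758 + (21941 + 17543)*(-10479 + C)) = √(-20758 + (21941 + 17543)*(-10479 + 3249)) = √(-20758 + 39484*(-7230)) = √(-20758 - 285469320) = √(-285490078) = I*√285490078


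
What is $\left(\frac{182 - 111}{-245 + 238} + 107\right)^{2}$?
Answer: $\frac{459684}{49} \approx 9381.3$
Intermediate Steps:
$\left(\frac{182 - 111}{-245 + 238} + 107\right)^{2} = \left(\frac{71}{-7} + 107\right)^{2} = \left(71 \left(- \frac{1}{7}\right) + 107\right)^{2} = \left(- \frac{71}{7} + 107\right)^{2} = \left(\frac{678}{7}\right)^{2} = \frac{459684}{49}$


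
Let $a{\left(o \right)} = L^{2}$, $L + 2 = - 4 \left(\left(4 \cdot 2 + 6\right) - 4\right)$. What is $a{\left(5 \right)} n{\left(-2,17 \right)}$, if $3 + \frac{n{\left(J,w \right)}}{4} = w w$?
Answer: $2018016$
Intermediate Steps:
$n{\left(J,w \right)} = -12 + 4 w^{2}$ ($n{\left(J,w \right)} = -12 + 4 w w = -12 + 4 w^{2}$)
$L = -42$ ($L = -2 - 4 \left(\left(4 \cdot 2 + 6\right) - 4\right) = -2 - 4 \left(\left(8 + 6\right) - 4\right) = -2 - 4 \left(14 - 4\right) = -2 - 40 = -42$)
$a{\left(o \right)} = 1764$ ($a{\left(o \right)} = \left(-42\right)^{2} = 1764$)
$a{\left(5 \right)} n{\left(-2,17 \right)} = 1764 \left(-12 + 4 \cdot 17^{2}\right) = 1764 \left(-12 + 4 \cdot 289\right) = 1764 \left(-12 + 1156\right) = 1764 \cdot 1144 = 2018016$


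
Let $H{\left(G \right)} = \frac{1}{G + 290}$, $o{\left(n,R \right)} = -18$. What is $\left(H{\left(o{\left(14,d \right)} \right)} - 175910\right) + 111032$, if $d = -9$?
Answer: $- \frac{17646815}{272} \approx -64878.0$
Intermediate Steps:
$H{\left(G \right)} = \frac{1}{290 + G}$
$\left(H{\left(o{\left(14,d \right)} \right)} - 175910\right) + 111032 = \left(\frac{1}{290 - 18} - 175910\right) + 111032 = \left(\frac{1}{272} - 175910\right) + 111032 = - \frac{47847519}{272} + 111032 = - \frac{17646815}{272}$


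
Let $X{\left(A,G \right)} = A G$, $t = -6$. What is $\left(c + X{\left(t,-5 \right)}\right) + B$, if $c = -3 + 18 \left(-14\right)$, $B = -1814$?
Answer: $-2039$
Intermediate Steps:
$c = -255$ ($c = -3 - 252 = -255$)
$\left(c + X{\left(t,-5 \right)}\right) + B = \left(-255 - -30\right) - 1814 = \left(-255 + 30\right) - 1814 = -225 - 1814 = -2039$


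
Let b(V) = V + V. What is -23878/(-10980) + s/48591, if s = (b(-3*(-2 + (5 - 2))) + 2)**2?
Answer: 64468421/29640510 ≈ 2.1750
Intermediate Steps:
b(V) = 2*V
s = 16 (s = (2*(-3*(-2 + (5 - 2))) + 2)**2 = (2*(-3*(-2 + 3)) + 2)**2 = (2*(-3*1) + 2)**2 = (2*(-3) + 2)**2 = (-6 + 2)**2 = (-4)**2 = 16)
-23878/(-10980) + s/48591 = -23878/(-10980) + 16/48591 = -23878*(-1/10980) + 16*(1/48591) = 11939/5490 + 16/48591 = 64468421/29640510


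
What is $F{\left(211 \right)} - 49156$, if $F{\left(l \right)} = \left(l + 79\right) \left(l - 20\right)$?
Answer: $6234$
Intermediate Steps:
$F{\left(l \right)} = \left(-20 + l\right) \left(79 + l\right)$ ($F{\left(l \right)} = \left(79 + l\right) \left(-20 + l\right) = \left(-20 + l\right) \left(79 + l\right)$)
$F{\left(211 \right)} - 49156 = \left(-1580 + 211^{2} + 59 \cdot 211\right) - 49156 = \left(-1580 + 44521 + 12449\right) - 49156 = 55390 - 49156 = 6234$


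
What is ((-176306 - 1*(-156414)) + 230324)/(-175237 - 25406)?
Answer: -70144/66881 ≈ -1.0488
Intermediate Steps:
((-176306 - 1*(-156414)) + 230324)/(-175237 - 25406) = ((-176306 + 156414) + 230324)/(-200643) = (-19892 + 230324)*(-1/200643) = 210432*(-1/200643) = -70144/66881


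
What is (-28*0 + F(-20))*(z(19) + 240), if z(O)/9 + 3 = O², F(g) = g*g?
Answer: 1384800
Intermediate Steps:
F(g) = g²
z(O) = -27 + 9*O²
(-28*0 + F(-20))*(z(19) + 240) = (-28*0 + (-20)²)*((-27 + 9*19²) + 240) = (0 + 400)*((-27 + 9*361) + 240) = 400*((-27 + 3249) + 240) = 400*(3222 + 240) = 400*3462 = 1384800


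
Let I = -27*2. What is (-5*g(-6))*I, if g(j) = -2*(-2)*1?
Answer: 1080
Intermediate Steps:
I = -54
g(j) = 4 (g(j) = 4*1 = 4)
(-5*g(-6))*I = -5*4*(-54) = -20*(-54) = 1080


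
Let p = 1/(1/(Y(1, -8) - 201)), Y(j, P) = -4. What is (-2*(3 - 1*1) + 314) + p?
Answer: 105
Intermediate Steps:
p = -205 (p = 1/(1/(-4 - 201)) = 1/(1/(-205)) = 1/(-1/205) = -205)
(-2*(3 - 1*1) + 314) + p = (-2*(3 - 1*1) + 314) - 205 = (-2*(3 - 1) + 314) - 205 = (-2*2 + 314) - 205 = (-4 + 314) - 205 = 310 - 205 = 105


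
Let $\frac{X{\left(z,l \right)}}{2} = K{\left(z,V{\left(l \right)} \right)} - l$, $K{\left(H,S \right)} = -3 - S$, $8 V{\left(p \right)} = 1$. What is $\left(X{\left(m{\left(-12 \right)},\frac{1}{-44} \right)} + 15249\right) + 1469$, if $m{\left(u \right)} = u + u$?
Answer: $\frac{735319}{44} \approx 16712.0$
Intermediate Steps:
$V{\left(p \right)} = \frac{1}{8}$ ($V{\left(p \right)} = \frac{1}{8} \cdot 1 = \frac{1}{8}$)
$m{\left(u \right)} = 2 u$
$X{\left(z,l \right)} = - \frac{25}{4} - 2 l$ ($X{\left(z,l \right)} = 2 \left(\left(-3 - \frac{1}{8}\right) - l\right) = 2 \left(- \frac{25}{8} - l\right) = - \frac{25}{4} - 2 l$)
$\left(X{\left(m{\left(-12 \right)},\frac{1}{-44} \right)} + 15249\right) + 1469 = \left(\left(- \frac{25}{4} - \frac{2}{-44}\right) + 15249\right) + 1469 = \left(\left(- \frac{25}{4} - - \frac{1}{22}\right) + 15249\right) + 1469 = \left(\left(- \frac{25}{4} + \frac{1}{22}\right) + 15249\right) + 1469 = \left(- \frac{273}{44} + 15249\right) + 1469 = \frac{670683}{44} + 1469 = \frac{735319}{44}$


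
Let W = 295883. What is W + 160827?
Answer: 456710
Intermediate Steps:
W + 160827 = 295883 + 160827 = 456710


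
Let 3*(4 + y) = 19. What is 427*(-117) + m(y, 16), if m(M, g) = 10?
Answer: -49949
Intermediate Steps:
y = 7/3 (y = -4 + (1/3)*19 = -4 + 19/3 = 7/3 ≈ 2.3333)
427*(-117) + m(y, 16) = 427*(-117) + 10 = -49959 + 10 = -49949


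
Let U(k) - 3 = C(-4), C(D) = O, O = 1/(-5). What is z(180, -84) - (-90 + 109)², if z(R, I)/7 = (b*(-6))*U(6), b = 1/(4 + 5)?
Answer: -5611/15 ≈ -374.07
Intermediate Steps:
O = -⅕ ≈ -0.20000
C(D) = -⅕
U(k) = 14/5 (U(k) = 3 - ⅕ = 14/5)
b = ⅑ (b = 1/9 = ⅑ ≈ 0.11111)
z(R, I) = -196/15 (z(R, I) = 7*(((⅑)*(-6))*(14/5)) = 7*(-⅔*14/5) = 7*(-28/15) = -196/15)
z(180, -84) - (-90 + 109)² = -196/15 - (-90 + 109)² = -196/15 - 1*19² = -196/15 - 1*361 = -196/15 - 361 = -5611/15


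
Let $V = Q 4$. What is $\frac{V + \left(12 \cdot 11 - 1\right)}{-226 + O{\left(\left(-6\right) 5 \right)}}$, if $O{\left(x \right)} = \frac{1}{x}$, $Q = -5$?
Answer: $- \frac{3330}{6781} \approx -0.49108$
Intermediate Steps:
$V = -20$ ($V = \left(-5\right) 4 = -20$)
$\frac{V + \left(12 \cdot 11 - 1\right)}{-226 + O{\left(\left(-6\right) 5 \right)}} = \frac{-20 + \left(12 \cdot 11 - 1\right)}{-226 + \frac{1}{\left(-6\right) 5}} = \frac{-20 + \left(132 - 1\right)}{-226 + \frac{1}{-30}} = \frac{-20 + 131}{-226 - \frac{1}{30}} = \frac{1}{- \frac{6781}{30}} \cdot 111 = \left(- \frac{30}{6781}\right) 111 = - \frac{3330}{6781}$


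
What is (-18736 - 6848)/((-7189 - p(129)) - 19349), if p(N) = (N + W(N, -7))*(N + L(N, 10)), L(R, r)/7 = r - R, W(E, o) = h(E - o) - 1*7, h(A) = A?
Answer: -4264/25849 ≈ -0.16496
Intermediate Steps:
W(E, o) = -7 + E - o (W(E, o) = (E - o) - 1*7 = (E - o) - 7 = -7 + E - o)
L(R, r) = -7*R + 7*r (L(R, r) = 7*(r - R) = -7*R + 7*r)
p(N) = 2*N*(70 - 6*N) (p(N) = (N + (-7 + N - 1*(-7)))*(N + (-7*N + 7*10)) = (N + (-7 + N + 7))*(N + (-7*N + 70)) = (N + N)*(N + (70 - 7*N)) = (2*N)*(70 - 6*N) = 2*N*(70 - 6*N))
(-18736 - 6848)/((-7189 - p(129)) - 19349) = (-18736 - 6848)/((-7189 - 4*129*(35 - 3*129)) - 19349) = -25584/((-7189 - 4*129*(35 - 387)) - 19349) = -25584/((-7189 - 4*129*(-352)) - 19349) = -25584/((-7189 - 1*(-181632)) - 19349) = -25584/((-7189 + 181632) - 19349) = -25584/(174443 - 19349) = -25584/155094 = -25584*1/155094 = -4264/25849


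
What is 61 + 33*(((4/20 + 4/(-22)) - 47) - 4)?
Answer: -8107/5 ≈ -1621.4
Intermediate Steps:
61 + 33*(((4/20 + 4/(-22)) - 47) - 4) = 61 + 33*(((4*(1/20) + 4*(-1/22)) - 47) - 4) = 61 + 33*(((⅕ - 2/11) - 47) - 4) = 61 + 33*((1/55 - 47) - 4) = 61 + 33*(-2584/55 - 4) = 61 + 33*(-2804/55) = 61 - 8412/5 = -8107/5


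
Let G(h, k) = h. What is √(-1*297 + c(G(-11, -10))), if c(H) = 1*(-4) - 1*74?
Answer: 5*I*√15 ≈ 19.365*I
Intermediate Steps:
c(H) = -78 (c(H) = -4 - 74 = -78)
√(-1*297 + c(G(-11, -10))) = √(-1*297 - 78) = √(-297 - 78) = √(-375) = 5*I*√15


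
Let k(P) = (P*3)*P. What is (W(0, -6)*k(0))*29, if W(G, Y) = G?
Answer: 0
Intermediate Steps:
k(P) = 3*P² (k(P) = (3*P)*P = 3*P²)
(W(0, -6)*k(0))*29 = (0*(3*0²))*29 = (0*(3*0))*29 = (0*0)*29 = 0*29 = 0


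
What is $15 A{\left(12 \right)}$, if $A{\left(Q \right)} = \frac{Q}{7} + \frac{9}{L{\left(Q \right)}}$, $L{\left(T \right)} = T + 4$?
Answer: $\frac{3825}{112} \approx 34.152$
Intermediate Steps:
$L{\left(T \right)} = 4 + T$
$A{\left(Q \right)} = \frac{9}{4 + Q} + \frac{Q}{7}$ ($A{\left(Q \right)} = \frac{Q}{7} + \frac{9}{4 + Q} = \frac{9}{4 + Q} + \frac{Q}{7}$)
$15 A{\left(12 \right)} = 15 \frac{63 + 12 \left(4 + 12\right)}{7 \left(4 + 12\right)} = 15 \frac{63 + 12 \cdot 16}{7 \cdot 16} = 15 \cdot \frac{1}{7} \cdot \frac{1}{16} \left(63 + 192\right) = 15 \cdot \frac{1}{7} \cdot \frac{1}{16} \cdot 255 = 15 \cdot \frac{255}{112} = \frac{3825}{112}$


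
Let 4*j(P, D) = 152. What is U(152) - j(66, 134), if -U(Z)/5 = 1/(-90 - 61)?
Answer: -5733/151 ≈ -37.967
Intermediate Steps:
U(Z) = 5/151 (U(Z) = -5/(-90 - 61) = -5/(-151) = -5*(-1/151) = 5/151)
j(P, D) = 38 (j(P, D) = (¼)*152 = 38)
U(152) - j(66, 134) = 5/151 - 1*38 = 5/151 - 38 = -5733/151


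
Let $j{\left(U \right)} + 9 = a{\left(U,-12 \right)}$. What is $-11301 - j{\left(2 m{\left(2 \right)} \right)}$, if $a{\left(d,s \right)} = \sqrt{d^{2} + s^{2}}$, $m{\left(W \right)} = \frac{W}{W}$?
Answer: $-11292 - 2 \sqrt{37} \approx -11304.0$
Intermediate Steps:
$m{\left(W \right)} = 1$
$j{\left(U \right)} = -9 + \sqrt{144 + U^{2}}$ ($j{\left(U \right)} = -9 + \sqrt{U^{2} + \left(-12\right)^{2}} = -9 + \sqrt{U^{2} + 144} = -9 + \sqrt{144 + U^{2}}$)
$-11301 - j{\left(2 m{\left(2 \right)} \right)} = -11301 - \left(-9 + \sqrt{144 + \left(2 \cdot 1\right)^{2}}\right) = -11301 - \left(-9 + \sqrt{144 + 2^{2}}\right) = -11301 - \left(-9 + \sqrt{144 + 4}\right) = -11301 - \left(-9 + \sqrt{148}\right) = -11301 - \left(-9 + 2 \sqrt{37}\right) = -11301 + \left(9 - 2 \sqrt{37}\right) = -11292 - 2 \sqrt{37}$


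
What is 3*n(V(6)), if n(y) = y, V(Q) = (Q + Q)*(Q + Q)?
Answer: 432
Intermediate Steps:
V(Q) = 4*Q² (V(Q) = (2*Q)*(2*Q) = 4*Q²)
3*n(V(6)) = 3*(4*6²) = 3*(4*36) = 3*144 = 432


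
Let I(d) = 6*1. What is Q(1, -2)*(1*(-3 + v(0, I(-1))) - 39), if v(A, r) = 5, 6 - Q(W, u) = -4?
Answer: -370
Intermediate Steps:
I(d) = 6
Q(W, u) = 10 (Q(W, u) = 6 - 1*(-4) = 6 + 4 = 10)
Q(1, -2)*(1*(-3 + v(0, I(-1))) - 39) = 10*(1*(-3 + 5) - 39) = 10*(1*2 - 39) = 10*(2 - 39) = 10*(-37) = -370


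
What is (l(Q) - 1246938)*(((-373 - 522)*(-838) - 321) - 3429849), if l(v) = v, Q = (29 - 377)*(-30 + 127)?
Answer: 3432464831040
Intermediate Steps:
Q = -33756 (Q = -348*97 = -33756)
(l(Q) - 1246938)*(((-373 - 522)*(-838) - 321) - 3429849) = (-33756 - 1246938)*(((-373 - 522)*(-838) - 321) - 3429849) = -1280694*((-895*(-838) - 321) - 3429849) = -1280694*((750010 - 321) - 3429849) = -1280694*(749689 - 3429849) = -1280694*(-2680160) = 3432464831040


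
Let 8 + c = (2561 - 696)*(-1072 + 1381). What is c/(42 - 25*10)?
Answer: -44329/16 ≈ -2770.6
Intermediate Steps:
c = 576277 (c = -8 + (2561 - 696)*(-1072 + 1381) = -8 + 1865*309 = -8 + 576285 = 576277)
c/(42 - 25*10) = 576277/(42 - 25*10) = 576277/(42 - 250) = 576277/(-208) = 576277*(-1/208) = -44329/16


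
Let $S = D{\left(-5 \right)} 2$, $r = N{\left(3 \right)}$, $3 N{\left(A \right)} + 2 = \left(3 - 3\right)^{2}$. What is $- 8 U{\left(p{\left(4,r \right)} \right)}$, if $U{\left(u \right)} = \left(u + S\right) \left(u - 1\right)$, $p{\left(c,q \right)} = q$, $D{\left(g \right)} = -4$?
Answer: $- \frac{1040}{9} \approx -115.56$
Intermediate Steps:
$N{\left(A \right)} = - \frac{2}{3}$ ($N{\left(A \right)} = - \frac{2}{3} + \frac{\left(3 - 3\right)^{2}}{3} = - \frac{2}{3} + \frac{0^{2}}{3} = - \frac{2}{3} + \frac{1}{3} \cdot 0 = - \frac{2}{3} + 0 = - \frac{2}{3}$)
$r = - \frac{2}{3} \approx -0.66667$
$S = -8$ ($S = \left(-4\right) 2 = -8$)
$U{\left(u \right)} = \left(-1 + u\right) \left(-8 + u\right)$ ($U{\left(u \right)} = \left(u - 8\right) \left(u - 1\right) = \left(-8 + u\right) \left(-1 + u\right) = \left(-1 + u\right) \left(-8 + u\right)$)
$- 8 U{\left(p{\left(4,r \right)} \right)} = - 8 \left(8 + \left(- \frac{2}{3}\right)^{2} - -6\right) = - 8 \left(8 + \frac{4}{9} + 6\right) = \left(-8\right) \frac{130}{9} = - \frac{1040}{9}$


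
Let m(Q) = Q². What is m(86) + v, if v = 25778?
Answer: 33174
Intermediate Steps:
m(86) + v = 86² + 25778 = 7396 + 25778 = 33174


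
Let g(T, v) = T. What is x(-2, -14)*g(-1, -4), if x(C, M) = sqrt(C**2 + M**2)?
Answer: -10*sqrt(2) ≈ -14.142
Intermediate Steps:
x(-2, -14)*g(-1, -4) = sqrt((-2)**2 + (-14)**2)*(-1) = sqrt(4 + 196)*(-1) = sqrt(200)*(-1) = (10*sqrt(2))*(-1) = -10*sqrt(2)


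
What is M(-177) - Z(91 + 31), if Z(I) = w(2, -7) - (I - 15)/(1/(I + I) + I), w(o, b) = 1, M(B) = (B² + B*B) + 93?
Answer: 1868030858/29769 ≈ 62751.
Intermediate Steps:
M(B) = 93 + 2*B² (M(B) = (B² + B²) + 93 = 2*B² + 93 = 93 + 2*B²)
Z(I) = 1 - (-15 + I)/(I + 1/(2*I)) (Z(I) = 1 - (I - 15)/(1/(I + I) + I) = 1 - (-15 + I)/(1/(2*I) + I) = 1 - (-15 + I)/(I + 1/(2*I)))
M(-177) - Z(91 + 31) = (93 + 2*(-177)²) - (1 + 30*(91 + 31))/(1 + 2*(91 + 31)²) = (93 + 2*31329) - (1 + 30*122)/(1 + 2*122²) = (93 + 62658) - (1 + 3660)/(1 + 2*14884) = 62751 - 3661/(1 + 29768) = 62751 - 3661/29769 = 1868030858/29769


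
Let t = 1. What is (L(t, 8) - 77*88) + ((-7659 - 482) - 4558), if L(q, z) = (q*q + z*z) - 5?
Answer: -19415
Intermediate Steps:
L(q, z) = -5 + q² + z² (L(q, z) = (q² + z²) - 5 = -5 + q² + z²)
(L(t, 8) - 77*88) + ((-7659 - 482) - 4558) = ((-5 + 1² + 8²) - 77*88) + ((-7659 - 482) - 4558) = ((-5 + 1 + 64) - 6776) + (-8141 - 4558) = (60 - 6776) - 12699 = -6716 - 12699 = -19415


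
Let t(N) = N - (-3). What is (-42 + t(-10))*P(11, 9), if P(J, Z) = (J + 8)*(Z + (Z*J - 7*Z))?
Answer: -41895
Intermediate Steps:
P(J, Z) = (8 + J)*(-6*Z + J*Z) (P(J, Z) = (8 + J)*(Z + (J*Z - 7*Z)) = (8 + J)*(Z + (-7*Z + J*Z)) = (8 + J)*(-6*Z + J*Z))
t(N) = 3 + N (t(N) = N - 1*(-3) = N + 3 = 3 + N)
(-42 + t(-10))*P(11, 9) = (-42 + (3 - 10))*(9*(-48 + 11² + 2*11)) = (-42 - 7)*(9*(-48 + 121 + 22)) = -441*95 = -49*855 = -41895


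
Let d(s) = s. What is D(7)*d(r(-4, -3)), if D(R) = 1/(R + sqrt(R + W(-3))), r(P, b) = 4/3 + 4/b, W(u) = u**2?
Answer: 0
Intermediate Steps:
r(P, b) = 4/3 + 4/b (r(P, b) = 4*(1/3) + 4/b = 4/3 + 4/b)
D(R) = 1/(R + sqrt(9 + R)) (D(R) = 1/(R + sqrt(R + (-3)**2)) = 1/(R + sqrt(R + 9)) = 1/(R + sqrt(9 + R)))
D(7)*d(r(-4, -3)) = (4/3 + 4/(-3))/(7 + sqrt(9 + 7)) = (4/3 + 4*(-1/3))/(7 + sqrt(16)) = (4/3 - 4/3)/(7 + 4) = 0/11 = (1/11)*0 = 0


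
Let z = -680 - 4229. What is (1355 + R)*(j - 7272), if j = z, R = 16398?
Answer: -216249293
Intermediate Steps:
z = -4909
j = -4909
(1355 + R)*(j - 7272) = (1355 + 16398)*(-4909 - 7272) = 17753*(-12181) = -216249293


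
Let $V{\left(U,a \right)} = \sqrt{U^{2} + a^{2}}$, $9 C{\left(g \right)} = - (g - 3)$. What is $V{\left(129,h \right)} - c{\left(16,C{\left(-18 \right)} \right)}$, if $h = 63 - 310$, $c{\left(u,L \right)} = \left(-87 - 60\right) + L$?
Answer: $\frac{434}{3} + 5 \sqrt{3106} \approx 423.32$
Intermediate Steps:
$C{\left(g \right)} = \frac{1}{3} - \frac{g}{9}$ ($C{\left(g \right)} = \frac{\left(-1\right) \left(g - 3\right)}{9} = \frac{\left(-1\right) \left(-3 + g\right)}{9} = \frac{3 - g}{9} = \frac{1}{3} - \frac{g}{9}$)
$c{\left(u,L \right)} = -147 + L$
$h = -247$
$V{\left(129,h \right)} - c{\left(16,C{\left(-18 \right)} \right)} = \sqrt{129^{2} + \left(-247\right)^{2}} - \left(-147 + \left(\frac{1}{3} - -2\right)\right) = \sqrt{16641 + 61009} - \left(-147 + \left(\frac{1}{3} + 2\right)\right) = \sqrt{77650} - \left(-147 + \frac{7}{3}\right) = 5 \sqrt{3106} - - \frac{434}{3} = 5 \sqrt{3106} + \frac{434}{3} = \frac{434}{3} + 5 \sqrt{3106}$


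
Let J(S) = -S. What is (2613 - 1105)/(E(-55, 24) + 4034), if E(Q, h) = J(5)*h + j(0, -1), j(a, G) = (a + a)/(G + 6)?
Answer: 754/1957 ≈ 0.38528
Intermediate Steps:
j(a, G) = 2*a/(6 + G) (j(a, G) = (2*a)/(6 + G) = 2*a/(6 + G))
E(Q, h) = -5*h (E(Q, h) = (-1*5)*h + 2*0/(6 - 1) = -5*h + 2*0/5 = -5*h + 2*0*(⅕) = -5*h + 0 = -5*h)
(2613 - 1105)/(E(-55, 24) + 4034) = (2613 - 1105)/(-5*24 + 4034) = 1508/(-120 + 4034) = 1508/3914 = 1508*(1/3914) = 754/1957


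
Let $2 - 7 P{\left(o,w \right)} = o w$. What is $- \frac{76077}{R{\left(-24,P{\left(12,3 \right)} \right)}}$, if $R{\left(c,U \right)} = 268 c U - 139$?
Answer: $- \frac{532539}{217715} \approx -2.446$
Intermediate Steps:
$P{\left(o,w \right)} = \frac{2}{7} - \frac{o w}{7}$
$R{\left(c,U \right)} = -139 + 268 U c$ ($R{\left(c,U \right)} = 268 U c - 139 = -139 + 268 U c$)
$- \frac{76077}{R{\left(-24,P{\left(12,3 \right)} \right)}} = - \frac{76077}{-139 + 268 \left(\frac{2}{7} - \frac{12}{7} \cdot 3\right) \left(-24\right)} = - \frac{76077}{-139 + 268 \left(\frac{2}{7} - \frac{36}{7}\right) \left(-24\right)} = - \frac{76077}{-139 + 268 \left(- \frac{34}{7}\right) \left(-24\right)} = - \frac{76077}{-139 + \frac{218688}{7}} = - \frac{76077}{\frac{217715}{7}} = \left(-76077\right) \frac{7}{217715} = - \frac{532539}{217715}$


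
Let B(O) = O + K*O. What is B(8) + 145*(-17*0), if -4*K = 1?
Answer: 6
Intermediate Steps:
K = -1/4 (K = -1/4*1 = -1/4 ≈ -0.25000)
B(O) = 3*O/4 (B(O) = O - O/4 = 3*O/4)
B(8) + 145*(-17*0) = (3/4)*8 + 145*(-17*0) = 6 + 145*0 = 6 + 0 = 6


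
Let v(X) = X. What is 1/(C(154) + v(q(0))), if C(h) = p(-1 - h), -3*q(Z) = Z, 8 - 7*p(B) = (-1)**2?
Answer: 1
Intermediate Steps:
p(B) = 1 (p(B) = 8/7 - 1/7*(-1)**2 = 8/7 - 1/7*1 = 8/7 - 1/7 = 1)
q(Z) = -Z/3
C(h) = 1
1/(C(154) + v(q(0))) = 1/(1 - 1/3*0) = 1/(1 + 0) = 1/1 = 1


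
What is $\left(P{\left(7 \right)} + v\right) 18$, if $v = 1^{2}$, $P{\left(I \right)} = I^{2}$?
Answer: $900$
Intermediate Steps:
$v = 1$
$\left(P{\left(7 \right)} + v\right) 18 = \left(7^{2} + 1\right) 18 = \left(49 + 1\right) 18 = 50 \cdot 18 = 900$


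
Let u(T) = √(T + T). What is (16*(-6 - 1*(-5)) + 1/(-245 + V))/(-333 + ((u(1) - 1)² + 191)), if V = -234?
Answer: 152205/1321561 - 2190*√2/1321561 ≈ 0.11283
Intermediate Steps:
u(T) = √2*√T (u(T) = √(2*T) = √2*√T)
(16*(-6 - 1*(-5)) + 1/(-245 + V))/(-333 + ((u(1) - 1)² + 191)) = (16*(-6 - 1*(-5)) + 1/(-245 - 234))/(-333 + ((√2*√1 - 1)² + 191)) = (16*(-6 + 5) + 1/(-479))/(-333 + ((√2*1 - 1)² + 191)) = (16*(-1) - 1/479)/(-333 + ((√2 - 1)² + 191)) = (-16 - 1/479)/(-333 + ((-1 + √2)² + 191)) = -7665/(479*(-333 + (191 + (-1 + √2)²))) = -7665/(479*(-142 + (-1 + √2)²))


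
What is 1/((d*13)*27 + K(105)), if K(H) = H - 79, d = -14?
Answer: -1/4888 ≈ -0.00020458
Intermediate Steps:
K(H) = -79 + H
1/((d*13)*27 + K(105)) = 1/(-14*13*27 + (-79 + 105)) = 1/(-182*27 + 26) = 1/(-4914 + 26) = 1/(-4888) = -1/4888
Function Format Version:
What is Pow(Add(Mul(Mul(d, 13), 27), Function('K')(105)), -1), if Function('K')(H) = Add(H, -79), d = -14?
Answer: Rational(-1, 4888) ≈ -0.00020458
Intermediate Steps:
Function('K')(H) = Add(-79, H)
Pow(Add(Mul(Mul(d, 13), 27), Function('K')(105)), -1) = Pow(Add(Mul(Mul(-14, 13), 27), Add(-79, 105)), -1) = Pow(Add(Mul(-182, 27), 26), -1) = Pow(Add(-4914, 26), -1) = Pow(-4888, -1) = Rational(-1, 4888)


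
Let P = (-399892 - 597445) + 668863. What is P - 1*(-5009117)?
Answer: 4680643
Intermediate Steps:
P = -328474 (P = -997337 + 668863 = -328474)
P - 1*(-5009117) = -328474 - 1*(-5009117) = -328474 + 5009117 = 4680643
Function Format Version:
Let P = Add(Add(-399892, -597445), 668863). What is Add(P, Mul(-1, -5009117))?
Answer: 4680643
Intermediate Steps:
P = -328474 (P = Add(-997337, 668863) = -328474)
Add(P, Mul(-1, -5009117)) = Add(-328474, Mul(-1, -5009117)) = Add(-328474, 5009117) = 4680643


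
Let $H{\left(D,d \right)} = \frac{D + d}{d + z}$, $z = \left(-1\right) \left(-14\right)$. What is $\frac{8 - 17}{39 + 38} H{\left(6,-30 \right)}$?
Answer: $- \frac{27}{154} \approx -0.17532$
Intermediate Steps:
$z = 14$
$H{\left(D,d \right)} = \frac{D + d}{14 + d}$ ($H{\left(D,d \right)} = \frac{D + d}{d + 14} = \frac{D + d}{14 + d}$)
$\frac{8 - 17}{39 + 38} H{\left(6,-30 \right)} = \frac{8 - 17}{39 + 38} \frac{6 - 30}{14 - 30} = - \frac{9}{77} \frac{1}{-16} \left(-24\right) = \left(-9\right) \frac{1}{77} \left(\left(- \frac{1}{16}\right) \left(-24\right)\right) = \left(- \frac{9}{77}\right) \frac{3}{2} = - \frac{27}{154}$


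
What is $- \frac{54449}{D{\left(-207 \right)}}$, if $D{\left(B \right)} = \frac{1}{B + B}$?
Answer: $22541886$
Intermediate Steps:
$D{\left(B \right)} = \frac{1}{2 B}$
$- \frac{54449}{D{\left(-207 \right)}} = - \frac{54449}{\frac{1}{2} \frac{1}{-207}} = - \frac{54449}{\frac{1}{2} \left(- \frac{1}{207}\right)} = - \frac{54449}{- \frac{1}{414}} = \left(-54449\right) \left(-414\right) = 22541886$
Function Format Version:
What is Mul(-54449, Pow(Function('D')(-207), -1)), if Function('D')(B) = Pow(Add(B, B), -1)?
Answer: 22541886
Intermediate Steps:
Function('D')(B) = Mul(Rational(1, 2), Pow(B, -1)) (Function('D')(B) = Pow(Mul(2, B), -1) = Mul(Rational(1, 2), Pow(B, -1)))
Mul(-54449, Pow(Function('D')(-207), -1)) = Mul(-54449, Pow(Mul(Rational(1, 2), Pow(-207, -1)), -1)) = Mul(-54449, Pow(Mul(Rational(1, 2), Rational(-1, 207)), -1)) = Mul(-54449, Pow(Rational(-1, 414), -1)) = Mul(-54449, -414) = 22541886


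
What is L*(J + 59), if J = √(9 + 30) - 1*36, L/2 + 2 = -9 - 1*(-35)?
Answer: 1104 + 48*√39 ≈ 1403.8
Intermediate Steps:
L = 48 (L = -4 + 2*(-9 - 1*(-35)) = -4 + 2*(-9 + 35) = -4 + 2*26 = -4 + 52 = 48)
J = -36 + √39 (J = √39 - 36 = -36 + √39 ≈ -29.755)
L*(J + 59) = 48*((-36 + √39) + 59) = 48*(23 + √39) = 1104 + 48*√39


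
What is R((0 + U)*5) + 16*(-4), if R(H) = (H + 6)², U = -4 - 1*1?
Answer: 297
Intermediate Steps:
U = -5 (U = -4 - 1 = -5)
R(H) = (6 + H)²
R((0 + U)*5) + 16*(-4) = (6 + (0 - 5)*5)² + 16*(-4) = (6 - 5*5)² - 64 = (6 - 25)² - 64 = (-19)² - 64 = 361 - 64 = 297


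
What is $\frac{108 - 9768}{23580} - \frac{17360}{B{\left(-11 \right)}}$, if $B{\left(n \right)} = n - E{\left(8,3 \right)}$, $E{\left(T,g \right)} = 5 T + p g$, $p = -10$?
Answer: $\frac{324719}{393} \approx 826.26$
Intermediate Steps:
$E{\left(T,g \right)} = - 10 g + 5 T$ ($E{\left(T,g \right)} = 5 T - 10 g = - 10 g + 5 T$)
$B{\left(n \right)} = -10 + n$ ($B{\left(n \right)} = n - \left(\left(-10\right) 3 + 5 \cdot 8\right) = n - \left(-30 + 40\right) = n - 10 = -10 + n$)
$\frac{108 - 9768}{23580} - \frac{17360}{B{\left(-11 \right)}} = \frac{108 - 9768}{23580} - \frac{17360}{-10 - 11} = \left(108 - 9768\right) \frac{1}{23580} - \frac{17360}{-21} = \left(-9660\right) \frac{1}{23580} - - \frac{2480}{3} = - \frac{161}{393} + \frac{2480}{3} = \frac{324719}{393}$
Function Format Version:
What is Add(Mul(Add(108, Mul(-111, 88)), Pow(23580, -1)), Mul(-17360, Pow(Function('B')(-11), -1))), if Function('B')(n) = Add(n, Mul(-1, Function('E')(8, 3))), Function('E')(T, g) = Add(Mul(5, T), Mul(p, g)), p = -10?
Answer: Rational(324719, 393) ≈ 826.26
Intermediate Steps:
Function('E')(T, g) = Add(Mul(-10, g), Mul(5, T)) (Function('E')(T, g) = Add(Mul(5, T), Mul(-10, g)) = Add(Mul(-10, g), Mul(5, T)))
Function('B')(n) = Add(-10, n) (Function('B')(n) = Add(n, Mul(-1, Add(Mul(-10, 3), Mul(5, 8)))) = Add(n, Mul(-1, Add(-30, 40))) = Add(n, Mul(-1, 10)) = Add(n, -10) = Add(-10, n))
Add(Mul(Add(108, Mul(-111, 88)), Pow(23580, -1)), Mul(-17360, Pow(Function('B')(-11), -1))) = Add(Mul(Add(108, Mul(-111, 88)), Pow(23580, -1)), Mul(-17360, Pow(Add(-10, -11), -1))) = Add(Mul(Add(108, -9768), Rational(1, 23580)), Mul(-17360, Pow(-21, -1))) = Add(Mul(-9660, Rational(1, 23580)), Mul(-17360, Rational(-1, 21))) = Add(Rational(-161, 393), Rational(2480, 3)) = Rational(324719, 393)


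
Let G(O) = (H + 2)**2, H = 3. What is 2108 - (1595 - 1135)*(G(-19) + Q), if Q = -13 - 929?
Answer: 423928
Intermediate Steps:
Q = -942
G(O) = 25 (G(O) = (3 + 2)**2 = 5**2 = 25)
2108 - (1595 - 1135)*(G(-19) + Q) = 2108 - (1595 - 1135)*(25 - 942) = 2108 - 460*(-917) = 2108 - 1*(-421820) = 2108 + 421820 = 423928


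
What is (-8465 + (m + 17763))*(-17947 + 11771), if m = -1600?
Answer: -47542848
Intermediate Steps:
(-8465 + (m + 17763))*(-17947 + 11771) = (-8465 + (-1600 + 17763))*(-17947 + 11771) = (-8465 + 16163)*(-6176) = 7698*(-6176) = -47542848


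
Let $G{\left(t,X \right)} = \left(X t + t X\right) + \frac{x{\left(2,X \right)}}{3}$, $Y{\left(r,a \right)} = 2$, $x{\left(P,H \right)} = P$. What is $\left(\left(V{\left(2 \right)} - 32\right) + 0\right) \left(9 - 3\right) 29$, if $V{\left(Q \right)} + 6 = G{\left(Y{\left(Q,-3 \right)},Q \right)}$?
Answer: $-5104$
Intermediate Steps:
$G{\left(t,X \right)} = \frac{2}{3} + 2 X t$ ($G{\left(t,X \right)} = \left(X t + t X\right) + \frac{2}{3} = \left(X t + X t\right) + 2 \cdot \frac{1}{3} = 2 X t + \frac{2}{3} = \frac{2}{3} + 2 X t$)
$V{\left(Q \right)} = - \frac{16}{3} + 4 Q$ ($V{\left(Q \right)} = -6 + \left(\frac{2}{3} + 2 Q 2\right) = -6 + \left(\frac{2}{3} + 4 Q\right) = - \frac{16}{3} + 4 Q$)
$\left(\left(V{\left(2 \right)} - 32\right) + 0\right) \left(9 - 3\right) 29 = \left(\left(\left(- \frac{16}{3} + 4 \cdot 2\right) - 32\right) + 0\right) \left(9 - 3\right) 29 = \left(\left(\left(- \frac{16}{3} + 8\right) - 32\right) + 0\right) 6 \cdot 29 = \left(\left(\frac{8}{3} - 32\right) + 0\right) 6 \cdot 29 = \left(- \frac{88}{3} + 0\right) 6 \cdot 29 = \left(- \frac{88}{3}\right) 6 \cdot 29 = \left(-176\right) 29 = -5104$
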